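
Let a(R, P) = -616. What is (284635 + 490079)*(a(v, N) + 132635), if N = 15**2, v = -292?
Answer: 102276967566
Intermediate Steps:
N = 225
(284635 + 490079)*(a(v, N) + 132635) = (284635 + 490079)*(-616 + 132635) = 774714*132019 = 102276967566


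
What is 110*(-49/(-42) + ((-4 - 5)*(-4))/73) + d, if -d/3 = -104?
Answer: 108313/219 ≈ 494.58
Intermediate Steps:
d = 312 (d = -3*(-104) = 312)
110*(-49/(-42) + ((-4 - 5)*(-4))/73) + d = 110*(-49/(-42) + ((-4 - 5)*(-4))/73) + 312 = 110*(-49*(-1/42) - 9*(-4)*(1/73)) + 312 = 110*(7/6 + 36*(1/73)) + 312 = 110*(7/6 + 36/73) + 312 = 110*(727/438) + 312 = 39985/219 + 312 = 108313/219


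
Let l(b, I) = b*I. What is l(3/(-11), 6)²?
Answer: 324/121 ≈ 2.6777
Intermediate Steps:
l(b, I) = I*b
l(3/(-11), 6)² = (6*(3/(-11)))² = (6*(3*(-1/11)))² = (6*(-3/11))² = (-18/11)² = 324/121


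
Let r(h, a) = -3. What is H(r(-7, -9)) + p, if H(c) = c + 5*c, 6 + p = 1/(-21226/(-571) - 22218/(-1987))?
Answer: -1315566383/54862540 ≈ -23.979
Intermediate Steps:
p = -328040663/54862540 (p = -6 + 1/(-21226/(-571) - 22218/(-1987)) = -6 + 1/(-21226*(-1/571) - 22218*(-1/1987)) = -6 + 1/(21226/571 + 22218/1987) = -6 + 1/(54862540/1134577) = -6 + 1134577/54862540 = -328040663/54862540 ≈ -5.9793)
H(c) = 6*c
H(r(-7, -9)) + p = 6*(-3) - 328040663/54862540 = -18 - 328040663/54862540 = -1315566383/54862540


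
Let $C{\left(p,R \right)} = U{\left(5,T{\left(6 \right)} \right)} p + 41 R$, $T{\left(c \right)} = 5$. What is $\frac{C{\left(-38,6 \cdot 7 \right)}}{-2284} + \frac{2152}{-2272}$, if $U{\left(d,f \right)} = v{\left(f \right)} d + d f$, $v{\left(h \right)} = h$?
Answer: $- \frac{140961}{162164} \approx -0.86925$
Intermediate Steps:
$U{\left(d,f \right)} = 2 d f$ ($U{\left(d,f \right)} = f d + d f = d f + d f = 2 d f$)
$C{\left(p,R \right)} = 41 R + 50 p$ ($C{\left(p,R \right)} = 2 \cdot 5 \cdot 5 p + 41 R = 50 p + 41 R = 41 R + 50 p$)
$\frac{C{\left(-38,6 \cdot 7 \right)}}{-2284} + \frac{2152}{-2272} = \frac{41 \cdot 6 \cdot 7 + 50 \left(-38\right)}{-2284} + \frac{2152}{-2272} = \left(41 \cdot 42 - 1900\right) \left(- \frac{1}{2284}\right) + 2152 \left(- \frac{1}{2272}\right) = \left(1722 - 1900\right) \left(- \frac{1}{2284}\right) - \frac{269}{284} = \left(-178\right) \left(- \frac{1}{2284}\right) - \frac{269}{284} = \frac{89}{1142} - \frac{269}{284} = - \frac{140961}{162164}$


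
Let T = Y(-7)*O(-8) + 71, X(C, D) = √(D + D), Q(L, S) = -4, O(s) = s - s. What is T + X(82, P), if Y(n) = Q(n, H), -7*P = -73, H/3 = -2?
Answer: 71 + √1022/7 ≈ 75.567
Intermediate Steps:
H = -6 (H = 3*(-2) = -6)
O(s) = 0
P = 73/7 (P = -⅐*(-73) = 73/7 ≈ 10.429)
X(C, D) = √2*√D (X(C, D) = √(2*D) = √2*√D)
Y(n) = -4
T = 71 (T = -4*0 + 71 = 0 + 71 = 71)
T + X(82, P) = 71 + √2*√(73/7) = 71 + √2*(√511/7) = 71 + √1022/7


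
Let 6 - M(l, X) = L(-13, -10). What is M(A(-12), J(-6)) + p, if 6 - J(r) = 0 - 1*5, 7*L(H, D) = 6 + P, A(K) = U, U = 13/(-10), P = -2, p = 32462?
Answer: 227272/7 ≈ 32467.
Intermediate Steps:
U = -13/10 (U = 13*(-⅒) = -13/10 ≈ -1.3000)
A(K) = -13/10
L(H, D) = 4/7 (L(H, D) = (6 - 2)/7 = (⅐)*4 = 4/7)
J(r) = 11 (J(r) = 6 - (0 - 1*5) = 6 - (0 - 5) = 6 - 1*(-5) = 6 + 5 = 11)
M(l, X) = 38/7 (M(l, X) = 6 - 1*4/7 = 6 - 4/7 = 38/7)
M(A(-12), J(-6)) + p = 38/7 + 32462 = 227272/7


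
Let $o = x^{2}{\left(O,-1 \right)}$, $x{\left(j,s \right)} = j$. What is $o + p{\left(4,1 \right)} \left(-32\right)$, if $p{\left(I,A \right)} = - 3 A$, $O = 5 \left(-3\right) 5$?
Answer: $5721$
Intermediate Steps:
$O = -75$ ($O = \left(-15\right) 5 = -75$)
$o = 5625$ ($o = \left(-75\right)^{2} = 5625$)
$o + p{\left(4,1 \right)} \left(-32\right) = 5625 + \left(-3\right) 1 \left(-32\right) = 5625 - -96 = 5625 + 96 = 5721$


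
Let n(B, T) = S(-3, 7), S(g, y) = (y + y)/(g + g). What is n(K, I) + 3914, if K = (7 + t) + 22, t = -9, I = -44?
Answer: 11735/3 ≈ 3911.7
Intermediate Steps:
S(g, y) = y/g (S(g, y) = (2*y)/((2*g)) = (2*y)*(1/(2*g)) = y/g)
K = 20 (K = (7 - 9) + 22 = -2 + 22 = 20)
n(B, T) = -7/3 (n(B, T) = 7/(-3) = 7*(-⅓) = -7/3)
n(K, I) + 3914 = -7/3 + 3914 = 11735/3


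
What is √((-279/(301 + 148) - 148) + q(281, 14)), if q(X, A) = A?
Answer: I*√27139805/449 ≈ 11.603*I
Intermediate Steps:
√((-279/(301 + 148) - 148) + q(281, 14)) = √((-279/(301 + 148) - 148) + 14) = √((-279/449 - 148) + 14) = √(-66731/449 + 14) = √(-60445/449) = I*√27139805/449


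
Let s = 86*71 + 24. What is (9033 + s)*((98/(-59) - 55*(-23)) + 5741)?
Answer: 106206792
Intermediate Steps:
s = 6130 (s = 6106 + 24 = 6130)
(9033 + s)*((98/(-59) - 55*(-23)) + 5741) = (9033 + 6130)*((98/(-59) - 55*(-23)) + 5741) = 15163*((98*(-1/59) + 1265) + 5741) = 15163*((-98/59 + 1265) + 5741) = 15163*(74537/59 + 5741) = 15163*(413256/59) = 106206792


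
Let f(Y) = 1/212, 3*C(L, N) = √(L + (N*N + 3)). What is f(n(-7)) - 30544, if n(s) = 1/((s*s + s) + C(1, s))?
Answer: -6475327/212 ≈ -30544.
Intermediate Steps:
C(L, N) = √(3 + L + N²)/3 (C(L, N) = √(L + (N*N + 3))/3 = √(L + (N² + 3))/3 = √(L + (3 + N²))/3 = √(3 + L + N²)/3)
n(s) = 1/(s + s² + √(4 + s²)/3) (n(s) = 1/((s*s + s) + √(3 + 1 + s²)/3) = 1/((s² + s) + √(4 + s²)/3) = 1/((s + s²) + √(4 + s²)/3) = 1/(s + s² + √(4 + s²)/3))
f(Y) = 1/212
f(n(-7)) - 30544 = 1/212 - 30544 = -6475327/212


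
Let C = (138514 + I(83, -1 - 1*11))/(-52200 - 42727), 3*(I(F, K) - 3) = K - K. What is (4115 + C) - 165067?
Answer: -15278829021/94927 ≈ -1.6095e+5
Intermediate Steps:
I(F, K) = 3 (I(F, K) = 3 + (K - K)/3 = 3 + (1/3)*0 = 3 + 0 = 3)
C = -138517/94927 (C = (138514 + 3)/(-52200 - 42727) = 138517/(-94927) = 138517*(-1/94927) = -138517/94927 ≈ -1.4592)
(4115 + C) - 165067 = (4115 - 138517/94927) - 165067 = 390486088/94927 - 165067 = -15278829021/94927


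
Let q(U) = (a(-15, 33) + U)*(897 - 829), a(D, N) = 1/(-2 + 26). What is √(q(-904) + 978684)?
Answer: √33019734/6 ≈ 957.71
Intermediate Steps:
a(D, N) = 1/24
q(U) = 17/6 + 68*U (q(U) = (1/24 + U)*(897 - 829) = (1/24 + U)*68 = 17/6 + 68*U)
√(q(-904) + 978684) = √((17/6 + 68*(-904)) + 978684) = √((17/6 - 61472) + 978684) = √(-368815/6 + 978684) = √(5503289/6) = √33019734/6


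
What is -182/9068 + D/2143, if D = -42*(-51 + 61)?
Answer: -2099293/9716362 ≈ -0.21606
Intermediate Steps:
D = -420 (D = -42*10 = -420)
-182/9068 + D/2143 = -182/9068 - 420/2143 = -182*1/9068 - 420*1/2143 = -91/4534 - 420/2143 = -2099293/9716362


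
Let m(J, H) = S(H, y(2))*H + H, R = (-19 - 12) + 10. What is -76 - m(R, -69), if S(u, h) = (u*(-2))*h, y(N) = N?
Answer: 19037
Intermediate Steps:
R = -21 (R = -31 + 10 = -21)
S(u, h) = -2*h*u (S(u, h) = (-2*u)*h = -2*h*u)
m(J, H) = H - 4*H² (m(J, H) = (-2*2*H)*H + H = (-4*H)*H + H = -4*H² + H = H - 4*H²)
-76 - m(R, -69) = -76 - (-69)*(1 - 4*(-69)) = -76 - (-69)*(1 + 276) = -76 - (-69)*277 = -76 - 1*(-19113) = -76 + 19113 = 19037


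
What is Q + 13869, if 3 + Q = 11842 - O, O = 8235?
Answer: 17473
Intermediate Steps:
Q = 3604 (Q = -3 + (11842 - 1*8235) = -3 + (11842 - 8235) = -3 + 3607 = 3604)
Q + 13869 = 3604 + 13869 = 17473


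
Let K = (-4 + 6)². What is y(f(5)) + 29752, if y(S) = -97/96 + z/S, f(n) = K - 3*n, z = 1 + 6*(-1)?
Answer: 31417525/1056 ≈ 29751.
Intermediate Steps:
K = 4 (K = 2² = 4)
z = -5 (z = 1 - 6 = -5)
f(n) = 4 - 3*n
y(S) = -97/96 - 5/S
y(f(5)) + 29752 = (-97/96 - 5/(4 - 3*5)) + 29752 = (-97/96 - 5/(4 - 15)) + 29752 = (-97/96 - 5/(-11)) + 29752 = (-97/96 - 5*(-1/11)) + 29752 = (-97/96 + 5/11) + 29752 = -587/1056 + 29752 = 31417525/1056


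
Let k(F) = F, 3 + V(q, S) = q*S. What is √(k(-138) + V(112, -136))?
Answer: I*√15373 ≈ 123.99*I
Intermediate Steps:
V(q, S) = -3 + S*q (V(q, S) = -3 + q*S = -3 + S*q)
√(k(-138) + V(112, -136)) = √(-138 + (-3 - 136*112)) = √(-138 + (-3 - 15232)) = √(-138 - 15235) = √(-15373) = I*√15373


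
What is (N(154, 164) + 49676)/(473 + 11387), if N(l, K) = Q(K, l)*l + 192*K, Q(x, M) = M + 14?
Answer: 26759/2965 ≈ 9.0250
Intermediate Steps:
Q(x, M) = 14 + M
N(l, K) = 192*K + l*(14 + l) (N(l, K) = (14 + l)*l + 192*K = l*(14 + l) + 192*K = 192*K + l*(14 + l))
(N(154, 164) + 49676)/(473 + 11387) = ((192*164 + 154*(14 + 154)) + 49676)/(473 + 11387) = ((31488 + 154*168) + 49676)/11860 = ((31488 + 25872) + 49676)*(1/11860) = (57360 + 49676)*(1/11860) = 107036*(1/11860) = 26759/2965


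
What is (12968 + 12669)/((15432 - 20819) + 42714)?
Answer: 25637/37327 ≈ 0.68682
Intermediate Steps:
(12968 + 12669)/((15432 - 20819) + 42714) = 25637/(-5387 + 42714) = 25637/37327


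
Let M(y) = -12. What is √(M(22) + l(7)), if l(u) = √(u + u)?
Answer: √(-12 + √14) ≈ 2.8737*I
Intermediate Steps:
l(u) = √2*√u (l(u) = √(2*u) = √2*√u)
√(M(22) + l(7)) = √(-12 + √2*√7) = √(-12 + √14)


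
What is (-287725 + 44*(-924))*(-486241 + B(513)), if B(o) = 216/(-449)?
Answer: 71692936243925/449 ≈ 1.5967e+11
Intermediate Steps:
B(o) = -216/449 (B(o) = 216*(-1/449) = -216/449)
(-287725 + 44*(-924))*(-486241 + B(513)) = (-287725 + 44*(-924))*(-486241 - 216/449) = (-287725 - 40656)*(-218322425/449) = -328381*(-218322425/449) = 71692936243925/449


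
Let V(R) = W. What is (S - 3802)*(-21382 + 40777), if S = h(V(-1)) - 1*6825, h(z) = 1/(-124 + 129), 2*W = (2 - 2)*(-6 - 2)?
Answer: -206106786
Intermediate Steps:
W = 0 (W = ((2 - 2)*(-6 - 2))/2 = (0*(-8))/2 = (½)*0 = 0)
V(R) = 0
h(z) = ⅕ (h(z) = 1/5 = ⅕)
S = -34124/5 (S = ⅕ - 1*6825 = ⅕ - 6825 = -34124/5 ≈ -6824.8)
(S - 3802)*(-21382 + 40777) = (-34124/5 - 3802)*(-21382 + 40777) = -53134/5*19395 = -206106786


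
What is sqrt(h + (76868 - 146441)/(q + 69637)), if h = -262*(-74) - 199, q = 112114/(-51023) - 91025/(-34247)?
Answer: sqrt(31568221888197542743537083114318)/40561143943738 ≈ 138.52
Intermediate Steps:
q = 804800417/1747384681 (q = 112114*(-1/51023) - 91025*(-1/34247) = -112114/51023 + 91025/34247 = 804800417/1747384681 ≈ 0.46057)
h = 19189 (h = 19388 - 199 = 19189)
sqrt(h + (76868 - 146441)/(q + 69637)) = sqrt(19189 + (76868 - 146441)/(804800417/1747384681 + 69637)) = sqrt(19189 - 69573/121683431831214/1747384681) = sqrt(19189 - 69573*1747384681/121683431831214) = sqrt(19189 - 40523598137071/40561143943738) = sqrt(778287267538251411/40561143943738) = sqrt(31568221888197542743537083114318)/40561143943738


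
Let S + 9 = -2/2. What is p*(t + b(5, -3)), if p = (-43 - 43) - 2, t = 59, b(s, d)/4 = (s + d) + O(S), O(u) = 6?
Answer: -8008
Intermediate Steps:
S = -10 (S = -9 - 2/2 = -9 - 2*½ = -9 - 1 = -10)
b(s, d) = 24 + 4*d + 4*s (b(s, d) = 4*((s + d) + 6) = 4*((d + s) + 6) = 4*(6 + d + s) = 24 + 4*d + 4*s)
p = -88 (p = -86 - 2 = -88)
p*(t + b(5, -3)) = -88*(59 + (24 + 4*(-3) + 4*5)) = -88*(59 + (24 - 12 + 20)) = -88*(59 + 32) = -88*91 = -8008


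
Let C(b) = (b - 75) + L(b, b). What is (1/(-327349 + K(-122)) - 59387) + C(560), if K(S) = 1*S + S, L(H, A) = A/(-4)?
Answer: -19341745907/327593 ≈ -59042.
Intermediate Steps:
L(H, A) = -A/4 (L(H, A) = A*(-¼) = -A/4)
K(S) = 2*S (K(S) = S + S = 2*S)
C(b) = -75 + 3*b/4 (C(b) = (b - 75) - b/4 = (-75 + b) - b/4 = -75 + 3*b/4)
(1/(-327349 + K(-122)) - 59387) + C(560) = (1/(-327349 + 2*(-122)) - 59387) + (-75 + (¾)*560) = (1/(-327349 - 244) - 59387) + (-75 + 420) = (1/(-327593) - 59387) + 345 = (-1/327593 - 59387) + 345 = -19454765492/327593 + 345 = -19341745907/327593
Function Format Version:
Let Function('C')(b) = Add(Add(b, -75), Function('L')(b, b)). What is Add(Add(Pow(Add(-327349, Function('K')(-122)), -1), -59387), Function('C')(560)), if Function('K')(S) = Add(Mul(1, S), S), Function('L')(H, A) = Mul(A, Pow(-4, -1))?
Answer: Rational(-19341745907, 327593) ≈ -59042.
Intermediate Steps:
Function('L')(H, A) = Mul(Rational(-1, 4), A) (Function('L')(H, A) = Mul(A, Rational(-1, 4)) = Mul(Rational(-1, 4), A))
Function('K')(S) = Mul(2, S) (Function('K')(S) = Add(S, S) = Mul(2, S))
Function('C')(b) = Add(-75, Mul(Rational(3, 4), b)) (Function('C')(b) = Add(Add(b, -75), Mul(Rational(-1, 4), b)) = Add(Add(-75, b), Mul(Rational(-1, 4), b)) = Add(-75, Mul(Rational(3, 4), b)))
Add(Add(Pow(Add(-327349, Function('K')(-122)), -1), -59387), Function('C')(560)) = Add(Add(Pow(Add(-327349, Mul(2, -122)), -1), -59387), Add(-75, Mul(Rational(3, 4), 560))) = Add(Add(Pow(Add(-327349, -244), -1), -59387), Add(-75, 420)) = Add(Add(Pow(-327593, -1), -59387), 345) = Add(Add(Rational(-1, 327593), -59387), 345) = Add(Rational(-19454765492, 327593), 345) = Rational(-19341745907, 327593)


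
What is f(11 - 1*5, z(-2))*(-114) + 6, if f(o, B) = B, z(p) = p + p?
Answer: 462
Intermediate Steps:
z(p) = 2*p
f(11 - 1*5, z(-2))*(-114) + 6 = (2*(-2))*(-114) + 6 = -4*(-114) + 6 = 456 + 6 = 462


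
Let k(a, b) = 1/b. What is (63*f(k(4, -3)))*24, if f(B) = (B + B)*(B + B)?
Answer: 672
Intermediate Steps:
f(B) = 4*B**2 (f(B) = (2*B)*(2*B) = 4*B**2)
(63*f(k(4, -3)))*24 = (63*(4*(1/(-3))**2))*24 = (63*(4*(-1/3)**2))*24 = (63*(4*(1/9)))*24 = (63*(4/9))*24 = 28*24 = 672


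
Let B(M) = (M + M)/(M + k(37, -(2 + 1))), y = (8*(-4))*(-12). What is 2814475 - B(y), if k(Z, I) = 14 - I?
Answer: 1128603707/401 ≈ 2.8145e+6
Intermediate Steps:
y = 384 (y = -32*(-12) = 384)
B(M) = 2*M/(17 + M) (B(M) = (M + M)/(M + (14 - (-1)*(2 + 1))) = (2*M)/(M + (14 - (-1)*3)) = (2*M)/(M + (14 - 1*(-3))) = (2*M)/(M + (14 + 3)) = (2*M)/(M + 17) = (2*M)/(17 + M) = 2*M/(17 + M))
2814475 - B(y) = 2814475 - 2*384/(17 + 384) = 2814475 - 2*384/401 = 2814475 - 1*768/401 = 2814475 - 768/401 = 1128603707/401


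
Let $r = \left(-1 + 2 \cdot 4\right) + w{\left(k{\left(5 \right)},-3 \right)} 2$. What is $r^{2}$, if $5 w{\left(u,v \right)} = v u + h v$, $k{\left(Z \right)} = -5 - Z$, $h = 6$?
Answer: $\frac{3481}{25} \approx 139.24$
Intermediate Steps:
$w{\left(u,v \right)} = \frac{6 v}{5} + \frac{u v}{5}$ ($w{\left(u,v \right)} = \frac{v u + 6 v}{5} = \frac{u v + 6 v}{5} = \frac{6 v + u v}{5} = \frac{6 v}{5} + \frac{u v}{5}$)
$r = \frac{59}{5}$ ($r = \left(-1 + 2 \cdot 4\right) + \frac{1}{5} \left(-3\right) \left(6 - 10\right) 2 = \left(-1 + 8\right) + \frac{1}{5} \left(-3\right) \left(6 - 10\right) 2 = 7 + \frac{1}{5} \left(-3\right) \left(6 - 10\right) 2 = 7 + \frac{1}{5} \left(-3\right) \left(-4\right) 2 = 7 + \frac{12}{5} \cdot 2 = 7 + \frac{24}{5} = \frac{59}{5} \approx 11.8$)
$r^{2} = \left(\frac{59}{5}\right)^{2} = \frac{3481}{25}$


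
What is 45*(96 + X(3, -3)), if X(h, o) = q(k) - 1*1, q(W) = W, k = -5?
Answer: 4050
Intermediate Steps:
X(h, o) = -6 (X(h, o) = -5 - 1*1 = -5 - 1 = -6)
45*(96 + X(3, -3)) = 45*(96 - 6) = 45*90 = 4050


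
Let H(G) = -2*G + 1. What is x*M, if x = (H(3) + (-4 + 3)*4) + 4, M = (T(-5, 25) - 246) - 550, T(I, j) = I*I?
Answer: 3855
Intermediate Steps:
T(I, j) = I**2
H(G) = 1 - 2*G
M = -771 (M = ((-5)**2 - 246) - 550 = (25 - 246) - 550 = -221 - 550 = -771)
x = -5 (x = ((1 - 2*3) + (-4 + 3)*4) + 4 = ((1 - 6) - 1*4) + 4 = (-5 - 4) + 4 = -9 + 4 = -5)
x*M = -5*(-771) = 3855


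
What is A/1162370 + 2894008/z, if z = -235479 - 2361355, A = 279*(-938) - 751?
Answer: -2022727476381/1509240968290 ≈ -1.3402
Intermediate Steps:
A = -262453 (A = -261702 - 751 = -262453)
z = -2596834
A/1162370 + 2894008/z = -262453/1162370 + 2894008/(-2596834) = -262453*1/1162370 + 2894008*(-1/2596834) = -262453/1162370 - 1447004/1298417 = -2022727476381/1509240968290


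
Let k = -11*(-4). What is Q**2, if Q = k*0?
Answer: 0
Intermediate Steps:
k = 44
Q = 0 (Q = 44*0 = 0)
Q**2 = 0**2 = 0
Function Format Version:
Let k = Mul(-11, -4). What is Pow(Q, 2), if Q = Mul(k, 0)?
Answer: 0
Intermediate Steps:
k = 44
Q = 0 (Q = Mul(44, 0) = 0)
Pow(Q, 2) = Pow(0, 2) = 0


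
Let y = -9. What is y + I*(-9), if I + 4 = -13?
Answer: 144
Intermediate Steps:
I = -17 (I = -4 - 13 = -17)
y + I*(-9) = -9 - 17*(-9) = -9 + 153 = 144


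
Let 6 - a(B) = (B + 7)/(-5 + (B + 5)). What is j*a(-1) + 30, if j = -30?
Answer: -330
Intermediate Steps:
a(B) = 6 - (7 + B)/B (a(B) = 6 - (B + 7)/(-5 + (B + 5)) = 6 - (7 + B)/(-5 + (5 + B)) = 6 - (7 + B)/B)
j*a(-1) + 30 = -30*(5 - 7/(-1)) + 30 = -30*(5 - 7*(-1)) + 30 = -30*(5 + 7) + 30 = -30*12 + 30 = -360 + 30 = -330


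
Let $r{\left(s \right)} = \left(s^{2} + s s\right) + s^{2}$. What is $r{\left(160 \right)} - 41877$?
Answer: $34923$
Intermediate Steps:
$r{\left(s \right)} = 3 s^{2}$ ($r{\left(s \right)} = \left(s^{2} + s^{2}\right) + s^{2} = 2 s^{2} + s^{2} = 3 s^{2}$)
$r{\left(160 \right)} - 41877 = 3 \cdot 160^{2} - 41877 = 3 \cdot 25600 - 41877 = 76800 - 41877 = 34923$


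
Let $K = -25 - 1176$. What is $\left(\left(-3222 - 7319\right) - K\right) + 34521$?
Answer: $25181$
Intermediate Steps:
$K = -1201$ ($K = -25 - 1176 = -1201$)
$\left(\left(-3222 - 7319\right) - K\right) + 34521 = \left(\left(-3222 - 7319\right) - -1201\right) + 34521 = \left(\left(-3222 - 7319\right) + 1201\right) + 34521 = \left(-10541 + 1201\right) + 34521 = -9340 + 34521 = 25181$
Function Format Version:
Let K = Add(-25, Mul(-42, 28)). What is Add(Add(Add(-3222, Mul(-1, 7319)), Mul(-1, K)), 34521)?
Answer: 25181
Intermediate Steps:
K = -1201 (K = Add(-25, -1176) = -1201)
Add(Add(Add(-3222, Mul(-1, 7319)), Mul(-1, K)), 34521) = Add(Add(Add(-3222, Mul(-1, 7319)), Mul(-1, -1201)), 34521) = Add(Add(Add(-3222, -7319), 1201), 34521) = Add(Add(-10541, 1201), 34521) = Add(-9340, 34521) = 25181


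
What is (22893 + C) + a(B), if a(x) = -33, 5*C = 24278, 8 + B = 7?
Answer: 138578/5 ≈ 27716.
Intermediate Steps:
B = -1 (B = -8 + 7 = -1)
C = 24278/5 (C = (⅕)*24278 = 24278/5 ≈ 4855.6)
(22893 + C) + a(B) = (22893 + 24278/5) - 33 = 138743/5 - 33 = 138578/5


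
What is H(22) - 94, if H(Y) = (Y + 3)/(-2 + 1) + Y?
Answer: -97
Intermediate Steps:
H(Y) = -3 (H(Y) = (3 + Y)/(-1) + Y = (3 + Y)*(-1) + Y = (-3 - Y) + Y = -3)
H(22) - 94 = -3 - 94 = -97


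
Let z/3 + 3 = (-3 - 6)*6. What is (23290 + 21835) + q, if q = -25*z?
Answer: 49400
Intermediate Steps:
z = -171 (z = -9 + 3*((-3 - 6)*6) = -9 + 3*(-9*6) = -9 + 3*(-54) = -9 - 162 = -171)
q = 4275 (q = -25*(-171) = 4275)
(23290 + 21835) + q = (23290 + 21835) + 4275 = 45125 + 4275 = 49400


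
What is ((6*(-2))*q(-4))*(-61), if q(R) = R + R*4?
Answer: -14640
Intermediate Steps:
q(R) = 5*R (q(R) = R + 4*R = 5*R)
((6*(-2))*q(-4))*(-61) = ((6*(-2))*(5*(-4)))*(-61) = -12*(-20)*(-61) = 240*(-61) = -14640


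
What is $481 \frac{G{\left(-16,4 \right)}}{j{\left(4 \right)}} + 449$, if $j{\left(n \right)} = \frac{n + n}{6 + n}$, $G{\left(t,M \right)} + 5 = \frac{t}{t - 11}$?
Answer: $- \frac{237703}{108} \approx -2201.0$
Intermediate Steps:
$G{\left(t,M \right)} = -5 + \frac{t}{-11 + t}$ ($G{\left(t,M \right)} = -5 + \frac{t}{t - 11} = -5 + \frac{t}{-11 + t}$)
$j{\left(n \right)} = \frac{2 n}{6 + n}$
$481 \frac{G{\left(-16,4 \right)}}{j{\left(4 \right)}} + 449 = 481 \frac{\frac{1}{-11 - 16} \left(55 - -64\right)}{2 \cdot 4 \frac{1}{6 + 4}} + 449 = 481 \frac{\frac{1}{-27} \left(55 + 64\right)}{2 \cdot 4 \cdot \frac{1}{10}} + 449 = 481 \frac{\left(- \frac{1}{27}\right) 119}{2 \cdot 4 \cdot \frac{1}{10}} + 449 = 481 \left(- \frac{119}{27 \cdot \frac{4}{5}}\right) + 449 = 481 \left(\left(- \frac{119}{27}\right) \frac{5}{4}\right) + 449 = 481 \left(- \frac{595}{108}\right) + 449 = - \frac{286195}{108} + 449 = - \frac{237703}{108}$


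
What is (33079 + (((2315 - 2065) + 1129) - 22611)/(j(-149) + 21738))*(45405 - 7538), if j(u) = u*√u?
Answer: 596031656701116077/475848593 - 119794829456*I*√149/475848593 ≈ 1.2526e+9 - 3073.0*I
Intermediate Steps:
j(u) = u^(3/2)
(33079 + (((2315 - 2065) + 1129) - 22611)/(j(-149) + 21738))*(45405 - 7538) = (33079 + (((2315 - 2065) + 1129) - 22611)/((-149)^(3/2) + 21738))*(45405 - 7538) = (33079 + ((250 + 1129) - 22611)/(-149*I*√149 + 21738))*37867 = (33079 + (1379 - 22611)/(21738 - 149*I*√149))*37867 = (33079 - 21232/(21738 - 149*I*√149))*37867 = 1252602493 - 803992144/(21738 - 149*I*√149)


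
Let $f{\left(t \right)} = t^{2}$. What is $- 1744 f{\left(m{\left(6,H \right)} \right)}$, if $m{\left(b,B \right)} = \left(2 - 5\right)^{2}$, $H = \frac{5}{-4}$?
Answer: $-141264$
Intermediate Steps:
$H = - \frac{5}{4}$ ($H = 5 \left(- \frac{1}{4}\right) = - \frac{5}{4} \approx -1.25$)
$m{\left(b,B \right)} = 9$ ($m{\left(b,B \right)} = \left(-3\right)^{2} = 9$)
$- 1744 f{\left(m{\left(6,H \right)} \right)} = - 1744 \cdot 9^{2} = \left(-1744\right) 81 = -141264$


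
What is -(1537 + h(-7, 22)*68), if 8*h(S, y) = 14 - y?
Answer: -1469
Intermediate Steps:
h(S, y) = 7/4 - y/8 (h(S, y) = (14 - y)/8 = 7/4 - y/8)
-(1537 + h(-7, 22)*68) = -(1537 + (7/4 - ⅛*22)*68) = -(1537 + (7/4 - 11/4)*68) = -(1537 - 1*68) = -(1537 - 68) = -1*1469 = -1469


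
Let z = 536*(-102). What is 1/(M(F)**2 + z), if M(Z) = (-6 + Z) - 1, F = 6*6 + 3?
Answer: -1/53648 ≈ -1.8640e-5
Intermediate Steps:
z = -54672
F = 39 (F = 36 + 3 = 39)
M(Z) = -7 + Z
1/(M(F)**2 + z) = 1/((-7 + 39)**2 - 54672) = 1/(32**2 - 54672) = 1/(1024 - 54672) = 1/(-53648) = -1/53648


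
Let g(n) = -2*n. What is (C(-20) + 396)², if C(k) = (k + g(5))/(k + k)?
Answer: 2518569/16 ≈ 1.5741e+5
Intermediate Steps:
C(k) = (-10 + k)/(2*k) (C(k) = (k - 2*5)/(k + k) = (k - 10)/((2*k)) = (-10 + k)*(1/(2*k)) = (-10 + k)/(2*k))
(C(-20) + 396)² = ((½)*(-10 - 20)/(-20) + 396)² = ((½)*(-1/20)*(-30) + 396)² = (¾ + 396)² = (1587/4)² = 2518569/16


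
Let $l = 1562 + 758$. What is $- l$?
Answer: $-2320$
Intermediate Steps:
$l = 2320$
$- l = \left(-1\right) 2320 = -2320$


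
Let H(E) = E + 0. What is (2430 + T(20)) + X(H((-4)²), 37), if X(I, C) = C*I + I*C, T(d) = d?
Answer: 3634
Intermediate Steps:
H(E) = E
X(I, C) = 2*C*I (X(I, C) = C*I + C*I = 2*C*I)
(2430 + T(20)) + X(H((-4)²), 37) = (2430 + 20) + 2*37*(-4)² = 2450 + 2*37*16 = 2450 + 1184 = 3634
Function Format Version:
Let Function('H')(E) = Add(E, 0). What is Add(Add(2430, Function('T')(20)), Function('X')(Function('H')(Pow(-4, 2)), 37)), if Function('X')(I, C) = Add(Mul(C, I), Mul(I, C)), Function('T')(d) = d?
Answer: 3634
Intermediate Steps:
Function('H')(E) = E
Function('X')(I, C) = Mul(2, C, I) (Function('X')(I, C) = Add(Mul(C, I), Mul(C, I)) = Mul(2, C, I))
Add(Add(2430, Function('T')(20)), Function('X')(Function('H')(Pow(-4, 2)), 37)) = Add(Add(2430, 20), Mul(2, 37, Pow(-4, 2))) = Add(2450, Mul(2, 37, 16)) = Add(2450, 1184) = 3634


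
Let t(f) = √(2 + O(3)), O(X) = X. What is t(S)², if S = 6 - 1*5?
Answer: 5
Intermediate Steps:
S = 1 (S = 6 - 5 = 1)
t(f) = √5 (t(f) = √(2 + 3) = √5)
t(S)² = (√5)² = 5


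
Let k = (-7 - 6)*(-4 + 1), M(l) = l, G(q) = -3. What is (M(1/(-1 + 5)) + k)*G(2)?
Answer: -471/4 ≈ -117.75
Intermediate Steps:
k = 39 (k = -13*(-3) = 39)
(M(1/(-1 + 5)) + k)*G(2) = (1/(-1 + 5) + 39)*(-3) = (1/4 + 39)*(-3) = (¼ + 39)*(-3) = (157/4)*(-3) = -471/4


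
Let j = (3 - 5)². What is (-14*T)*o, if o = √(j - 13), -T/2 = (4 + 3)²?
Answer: 4116*I ≈ 4116.0*I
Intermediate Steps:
j = 4 (j = (-2)² = 4)
T = -98 (T = -2*(4 + 3)² = -2*7² = -2*49 = -98)
o = 3*I (o = √(4 - 13) = √(-9) = 3*I ≈ 3.0*I)
(-14*T)*o = (-14*(-98))*(3*I) = 1372*(3*I) = 4116*I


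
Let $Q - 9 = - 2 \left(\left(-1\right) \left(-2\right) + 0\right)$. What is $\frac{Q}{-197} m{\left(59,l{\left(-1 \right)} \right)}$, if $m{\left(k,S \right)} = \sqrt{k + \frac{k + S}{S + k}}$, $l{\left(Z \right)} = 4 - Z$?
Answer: $- \frac{10 \sqrt{15}}{197} \approx -0.1966$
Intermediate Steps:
$Q = 5$ ($Q = 9 - 2 \left(\left(-1\right) \left(-2\right) + 0\right) = 9 - 2 \left(2 + 0\right) = 9 - 4 = 5$)
$m{\left(k,S \right)} = \sqrt{1 + k}$ ($m{\left(k,S \right)} = \sqrt{k + \frac{S + k}{S + k}} = \sqrt{k + 1} = \sqrt{1 + k}$)
$\frac{Q}{-197} m{\left(59,l{\left(-1 \right)} \right)} = \frac{5}{-197} \sqrt{\frac{\left(4 - -1\right) + 59 + 59 \left(\left(4 - -1\right) + 59\right)}{\left(4 - -1\right) + 59}} = 5 \left(- \frac{1}{197}\right) \sqrt{\frac{\left(4 + 1\right) + 59 + 59 \left(\left(4 + 1\right) + 59\right)}{\left(4 + 1\right) + 59}} = - \frac{5 \sqrt{\frac{5 + 59 + 59 \left(5 + 59\right)}{5 + 59}}}{197} = - \frac{5 \sqrt{\frac{5 + 59 + 59 \cdot 64}{64}}}{197} = - \frac{5 \sqrt{\frac{5 + 59 + 3776}{64}}}{197} = - \frac{5 \sqrt{\frac{1}{64} \cdot 3840}}{197} = - \frac{5 \sqrt{60}}{197} = - \frac{5 \cdot 2 \sqrt{15}}{197} = - \frac{10 \sqrt{15}}{197}$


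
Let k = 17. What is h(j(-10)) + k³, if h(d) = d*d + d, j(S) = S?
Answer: 5003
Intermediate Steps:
h(d) = d + d² (h(d) = d² + d = d + d²)
h(j(-10)) + k³ = -10*(1 - 10) + 17³ = -10*(-9) + 4913 = 90 + 4913 = 5003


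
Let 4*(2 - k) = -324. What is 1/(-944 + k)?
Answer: -1/861 ≈ -0.0011614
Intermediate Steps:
k = 83 (k = 2 - 1/4*(-324) = 2 + 81 = 83)
1/(-944 + k) = 1/(-944 + 83) = 1/(-861) = -1/861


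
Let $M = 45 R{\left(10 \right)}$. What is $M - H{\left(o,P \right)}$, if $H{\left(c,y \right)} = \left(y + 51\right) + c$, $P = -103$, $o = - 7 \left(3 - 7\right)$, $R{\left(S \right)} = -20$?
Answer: $-876$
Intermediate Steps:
$o = 28$ ($o = \left(-7\right) \left(-4\right) = 28$)
$M = -900$ ($M = 45 \left(-20\right) = -900$)
$H{\left(c,y \right)} = 51 + c + y$ ($H{\left(c,y \right)} = \left(51 + y\right) + c = 51 + c + y$)
$M - H{\left(o,P \right)} = -900 - \left(51 + 28 - 103\right) = -900 - -24 = -900 + 24 = -876$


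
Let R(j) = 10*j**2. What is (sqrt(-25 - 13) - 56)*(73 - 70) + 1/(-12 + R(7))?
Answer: -80303/478 + 3*I*sqrt(38) ≈ -168.0 + 18.493*I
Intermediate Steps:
(sqrt(-25 - 13) - 56)*(73 - 70) + 1/(-12 + R(7)) = (sqrt(-25 - 13) - 56)*(73 - 70) + 1/(-12 + 10*7**2) = (sqrt(-38) - 56)*3 + 1/(-12 + 10*49) = (I*sqrt(38) - 56)*3 + 1/(-12 + 490) = (-56 + I*sqrt(38))*3 + 1/478 = (-168 + 3*I*sqrt(38)) + (1/478)*1 = (-168 + 3*I*sqrt(38)) + 1/478 = -80303/478 + 3*I*sqrt(38)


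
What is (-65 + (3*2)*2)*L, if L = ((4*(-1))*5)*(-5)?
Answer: -5300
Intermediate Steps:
L = 100 (L = -4*5*(-5) = -20*(-5) = 100)
(-65 + (3*2)*2)*L = (-65 + (3*2)*2)*100 = (-65 + 6*2)*100 = (-65 + 12)*100 = -53*100 = -5300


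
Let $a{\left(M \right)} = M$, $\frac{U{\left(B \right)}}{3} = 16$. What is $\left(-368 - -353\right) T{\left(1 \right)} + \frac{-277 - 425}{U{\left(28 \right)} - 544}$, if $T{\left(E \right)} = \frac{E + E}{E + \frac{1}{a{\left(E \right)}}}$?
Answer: $- \frac{3369}{248} \approx -13.585$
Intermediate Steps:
$U{\left(B \right)} = 48$ ($U{\left(B \right)} = 3 \cdot 16 = 48$)
$T{\left(E \right)} = \frac{2 E}{E + \frac{1}{E}}$ ($T{\left(E \right)} = \frac{E + E}{E + \frac{1}{E}} = \frac{2 E}{E + \frac{1}{E}}$)
$\left(-368 - -353\right) T{\left(1 \right)} + \frac{-277 - 425}{U{\left(28 \right)} - 544} = \left(-368 - -353\right) \frac{2 \cdot 1^{2}}{1 + 1^{2}} + \frac{-277 - 425}{48 - 544} = \left(-368 + 353\right) 2 \cdot 1 \frac{1}{1 + 1} - \frac{702}{-496} = - 15 \cdot 2 \cdot 1 \cdot \frac{1}{2} - - \frac{351}{248} = - 15 \cdot 2 \cdot 1 \cdot \frac{1}{2} + \frac{351}{248} = \left(-15\right) 1 + \frac{351}{248} = -15 + \frac{351}{248} = - \frac{3369}{248}$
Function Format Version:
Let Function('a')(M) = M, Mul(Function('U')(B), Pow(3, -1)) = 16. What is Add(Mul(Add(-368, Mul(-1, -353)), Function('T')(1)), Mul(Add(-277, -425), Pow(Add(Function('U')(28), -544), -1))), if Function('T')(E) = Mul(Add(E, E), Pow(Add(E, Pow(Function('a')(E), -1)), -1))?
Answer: Rational(-3369, 248) ≈ -13.585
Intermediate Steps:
Function('U')(B) = 48 (Function('U')(B) = Mul(3, 16) = 48)
Function('T')(E) = Mul(2, E, Pow(Add(E, Pow(E, -1)), -1)) (Function('T')(E) = Mul(Add(E, E), Pow(Add(E, Pow(E, -1)), -1)) = Mul(Mul(2, E), Pow(Add(E, Pow(E, -1)), -1)) = Mul(2, E, Pow(Add(E, Pow(E, -1)), -1)))
Add(Mul(Add(-368, Mul(-1, -353)), Function('T')(1)), Mul(Add(-277, -425), Pow(Add(Function('U')(28), -544), -1))) = Add(Mul(Add(-368, Mul(-1, -353)), Mul(2, Pow(1, 2), Pow(Add(1, Pow(1, 2)), -1))), Mul(Add(-277, -425), Pow(Add(48, -544), -1))) = Add(Mul(Add(-368, 353), Mul(2, 1, Pow(Add(1, 1), -1))), Mul(-702, Pow(-496, -1))) = Add(Mul(-15, Mul(2, 1, Pow(2, -1))), Mul(-702, Rational(-1, 496))) = Add(Mul(-15, Mul(2, 1, Rational(1, 2))), Rational(351, 248)) = Add(Mul(-15, 1), Rational(351, 248)) = Add(-15, Rational(351, 248)) = Rational(-3369, 248)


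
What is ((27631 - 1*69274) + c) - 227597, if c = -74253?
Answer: -343493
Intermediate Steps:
((27631 - 1*69274) + c) - 227597 = ((27631 - 1*69274) - 74253) - 227597 = ((27631 - 69274) - 74253) - 227597 = (-41643 - 74253) - 227597 = -115896 - 227597 = -343493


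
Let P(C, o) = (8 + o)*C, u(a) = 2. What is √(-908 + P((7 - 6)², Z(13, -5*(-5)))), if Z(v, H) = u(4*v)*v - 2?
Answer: 2*I*√219 ≈ 29.597*I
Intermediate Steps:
Z(v, H) = -2 + 2*v (Z(v, H) = 2*v - 2 = -2 + 2*v)
P(C, o) = C*(8 + o)
√(-908 + P((7 - 6)², Z(13, -5*(-5)))) = √(-908 + (7 - 6)²*(8 + (-2 + 2*13))) = √(-908 + 1²*(8 + (-2 + 26))) = √(-908 + 1*(8 + 24)) = √(-908 + 1*32) = √(-908 + 32) = √(-876) = 2*I*√219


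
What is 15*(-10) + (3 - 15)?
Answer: -162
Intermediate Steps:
15*(-10) + (3 - 15) = -150 - 12 = -162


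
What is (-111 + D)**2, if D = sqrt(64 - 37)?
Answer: 12348 - 666*sqrt(3) ≈ 11194.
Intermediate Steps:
D = 3*sqrt(3) (D = sqrt(27) = 3*sqrt(3) ≈ 5.1962)
(-111 + D)**2 = (-111 + 3*sqrt(3))**2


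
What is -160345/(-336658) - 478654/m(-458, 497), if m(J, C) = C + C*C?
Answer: -8675453483/5951776782 ≈ -1.4576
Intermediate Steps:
m(J, C) = C + C²
-160345/(-336658) - 478654/m(-458, 497) = -160345/(-336658) - 478654*1/(497*(1 + 497)) = -160345*(-1/336658) - 478654/(497*498) = 160345/336658 - 478654/247506 = 160345/336658 - 478654*1/247506 = 160345/336658 - 239327/123753 = -8675453483/5951776782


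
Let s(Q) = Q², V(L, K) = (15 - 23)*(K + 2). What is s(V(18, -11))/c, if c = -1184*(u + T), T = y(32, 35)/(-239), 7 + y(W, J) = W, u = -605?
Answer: 19359/2675470 ≈ 0.0072357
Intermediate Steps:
V(L, K) = -16 - 8*K (V(L, K) = -8*(2 + K) = -16 - 8*K)
y(W, J) = -7 + W
T = -25/239 (T = (-7 + 32)/(-239) = 25*(-1/239) = -25/239 ≈ -0.10460)
c = 171230080/239 (c = -1184*(-605 - 25/239) = -1184*(-144620/239) = 171230080/239 ≈ 7.1644e+5)
s(V(18, -11))/c = (-16 - 8*(-11))²/(171230080/239) = (-16 + 88)²*(239/171230080) = 72²*(239/171230080) = 5184*(239/171230080) = 19359/2675470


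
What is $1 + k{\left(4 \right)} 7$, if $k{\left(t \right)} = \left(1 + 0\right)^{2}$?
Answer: $8$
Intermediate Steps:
$k{\left(t \right)} = 1$ ($k{\left(t \right)} = 1^{2} = 1$)
$1 + k{\left(4 \right)} 7 = 1 + 1 \cdot 7 = 1 + 7 = 8$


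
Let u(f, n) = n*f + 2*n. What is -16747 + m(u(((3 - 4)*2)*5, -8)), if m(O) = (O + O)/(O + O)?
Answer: -16746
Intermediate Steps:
u(f, n) = 2*n + f*n (u(f, n) = f*n + 2*n = 2*n + f*n)
m(O) = 1 (m(O) = (2*O)/((2*O)) = (2*O)*(1/(2*O)) = 1)
-16747 + m(u(((3 - 4)*2)*5, -8)) = -16747 + 1 = -16746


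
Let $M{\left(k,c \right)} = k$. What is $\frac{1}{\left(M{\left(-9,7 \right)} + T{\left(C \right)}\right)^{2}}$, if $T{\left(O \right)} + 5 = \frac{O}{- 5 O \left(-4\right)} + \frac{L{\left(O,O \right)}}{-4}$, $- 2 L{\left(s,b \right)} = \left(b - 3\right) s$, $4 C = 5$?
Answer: $\frac{409600}{82864609} \approx 0.004943$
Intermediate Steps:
$C = \frac{5}{4}$ ($C = \frac{1}{4} \cdot 5 = \frac{5}{4} \approx 1.25$)
$L{\left(s,b \right)} = - \frac{s \left(-3 + b\right)}{2}$ ($L{\left(s,b \right)} = - \frac{\left(b - 3\right) s}{2} = - \frac{\left(-3 + b\right) s}{2} = - \frac{s \left(-3 + b\right)}{2}$)
$T{\left(O \right)} = - \frac{99}{20} - \frac{O \left(3 - O\right)}{8}$ ($T{\left(O \right)} = -5 + \left(\frac{O}{- 5 O \left(-4\right)} + \frac{\frac{1}{2} O \left(3 - O\right)}{-4}\right) = -5 + \left(\frac{O}{20 O} + \frac{O \left(3 - O\right)}{2} \left(- \frac{1}{4}\right)\right) = -5 + \left(O \frac{1}{20 O} - \frac{O \left(3 - O\right)}{8}\right) = -5 - \left(- \frac{1}{20} + \frac{O \left(3 - O\right)}{8}\right) = - \frac{99}{20} - \frac{O \left(3 - O\right)}{8}$)
$\frac{1}{\left(M{\left(-9,7 \right)} + T{\left(C \right)}\right)^{2}} = \frac{1}{\left(-9 - \left(\frac{99}{20} - \frac{5 \left(-3 + \frac{5}{4}\right)}{32}\right)\right)^{2}} = \frac{1}{\left(-9 - \left(\frac{99}{20} - - \frac{35}{128}\right)\right)^{2}} = \frac{1}{\left(-9 - \frac{3343}{640}\right)^{2}} = \frac{1}{\left(- \frac{9103}{640}\right)^{2}} = \frac{1}{\frac{82864609}{409600}} = \frac{409600}{82864609}$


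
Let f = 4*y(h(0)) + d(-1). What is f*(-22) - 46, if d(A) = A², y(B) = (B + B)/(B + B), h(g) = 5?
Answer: -156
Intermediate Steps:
y(B) = 1 (y(B) = (2*B)/((2*B)) = (2*B)*(1/(2*B)) = 1)
f = 5 (f = 4*1 + (-1)² = 4 + 1 = 5)
f*(-22) - 46 = 5*(-22) - 46 = -110 - 46 = -156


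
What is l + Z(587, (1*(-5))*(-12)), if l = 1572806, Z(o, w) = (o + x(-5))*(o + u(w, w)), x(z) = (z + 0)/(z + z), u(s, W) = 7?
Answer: 1921781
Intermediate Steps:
x(z) = ½ (x(z) = z/((2*z)) = z*(1/(2*z)) = ½)
Z(o, w) = (½ + o)*(7 + o) (Z(o, w) = (o + ½)*(o + 7) = (½ + o)*(7 + o))
l + Z(587, (1*(-5))*(-12)) = 1572806 + (7/2 + 587² + (15/2)*587) = 1572806 + (7/2 + 344569 + 8805/2) = 1572806 + 348975 = 1921781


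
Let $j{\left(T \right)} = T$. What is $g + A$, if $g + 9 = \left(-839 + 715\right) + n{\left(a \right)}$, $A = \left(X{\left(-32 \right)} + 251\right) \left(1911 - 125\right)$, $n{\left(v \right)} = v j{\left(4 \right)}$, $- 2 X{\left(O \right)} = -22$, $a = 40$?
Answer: $467959$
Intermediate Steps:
$X{\left(O \right)} = 11$ ($X{\left(O \right)} = \left(- \frac{1}{2}\right) \left(-22\right) = 11$)
$n{\left(v \right)} = 4 v$ ($n{\left(v \right)} = v 4 = 4 v$)
$A = 467932$ ($A = \left(11 + 251\right) \left(1911 - 125\right) = 262 \cdot 1786 = 467932$)
$g = 27$ ($g = -9 + \left(\left(-839 + 715\right) + 4 \cdot 40\right) = -9 + \left(-124 + 160\right) = -9 + 36 = 27$)
$g + A = 27 + 467932 = 467959$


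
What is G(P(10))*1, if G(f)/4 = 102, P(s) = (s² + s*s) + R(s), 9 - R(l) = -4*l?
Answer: 408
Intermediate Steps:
R(l) = 9 + 4*l (R(l) = 9 - (-4)*l = 9 + 4*l)
P(s) = 9 + 2*s² + 4*s (P(s) = (s² + s*s) + (9 + 4*s) = (s² + s²) + (9 + 4*s) = 2*s² + (9 + 4*s) = 9 + 2*s² + 4*s)
G(f) = 408 (G(f) = 4*102 = 408)
G(P(10))*1 = 408*1 = 408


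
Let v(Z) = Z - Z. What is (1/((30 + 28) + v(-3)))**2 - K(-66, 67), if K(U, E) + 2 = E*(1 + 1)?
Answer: -444047/3364 ≈ -132.00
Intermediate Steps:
v(Z) = 0
K(U, E) = -2 + 2*E (K(U, E) = -2 + E*(1 + 1) = -2 + E*2 = -2 + 2*E)
(1/((30 + 28) + v(-3)))**2 - K(-66, 67) = (1/((30 + 28) + 0))**2 - (-2 + 2*67) = (1/(58 + 0))**2 - (-2 + 134) = (1/58)**2 - 1*132 = (1/58)**2 - 132 = 1/3364 - 132 = -444047/3364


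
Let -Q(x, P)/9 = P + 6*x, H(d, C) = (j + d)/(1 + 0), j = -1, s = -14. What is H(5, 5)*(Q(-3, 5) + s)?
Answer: 412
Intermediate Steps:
H(d, C) = -1 + d (H(d, C) = (-1 + d)/(1 + 0) = (-1 + d)/1 = (-1 + d)*1 = -1 + d)
Q(x, P) = -54*x - 9*P (Q(x, P) = -9*(P + 6*x) = -54*x - 9*P)
H(5, 5)*(Q(-3, 5) + s) = (-1 + 5)*((-54*(-3) - 9*5) - 14) = 4*((162 - 45) - 14) = 4*(117 - 14) = 4*103 = 412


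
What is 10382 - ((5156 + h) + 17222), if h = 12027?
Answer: -24023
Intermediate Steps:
10382 - ((5156 + h) + 17222) = 10382 - ((5156 + 12027) + 17222) = 10382 - (17183 + 17222) = 10382 - 1*34405 = 10382 - 34405 = -24023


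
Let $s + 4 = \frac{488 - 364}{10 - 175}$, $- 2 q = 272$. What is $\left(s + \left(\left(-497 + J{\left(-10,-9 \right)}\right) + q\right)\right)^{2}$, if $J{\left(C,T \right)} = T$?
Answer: $\frac{11387877796}{27225} \approx 4.1829 \cdot 10^{5}$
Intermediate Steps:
$q = -136$ ($q = \left(- \frac{1}{2}\right) 272 = -136$)
$s = - \frac{784}{165}$ ($s = -4 + \frac{488 - 364}{10 - 175} = -4 + \frac{124}{-165} = -4 + 124 \left(- \frac{1}{165}\right) = -4 - \frac{124}{165} = - \frac{784}{165} \approx -4.7515$)
$\left(s + \left(\left(-497 + J{\left(-10,-9 \right)}\right) + q\right)\right)^{2} = \left(- \frac{784}{165} - 642\right)^{2} = \left(- \frac{106714}{165}\right)^{2} = \frac{11387877796}{27225}$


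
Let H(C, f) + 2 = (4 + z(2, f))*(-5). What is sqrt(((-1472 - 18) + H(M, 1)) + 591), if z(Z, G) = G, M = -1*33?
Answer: I*sqrt(926) ≈ 30.43*I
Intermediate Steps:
M = -33
H(C, f) = -22 - 5*f (H(C, f) = -2 + (4 + f)*(-5) = -2 + (-20 - 5*f) = -22 - 5*f)
sqrt(((-1472 - 18) + H(M, 1)) + 591) = sqrt(((-1472 - 18) + (-22 - 5*1)) + 591) = sqrt((-1490 + (-22 - 5)) + 591) = sqrt((-1490 - 27) + 591) = sqrt(-1517 + 591) = sqrt(-926) = I*sqrt(926)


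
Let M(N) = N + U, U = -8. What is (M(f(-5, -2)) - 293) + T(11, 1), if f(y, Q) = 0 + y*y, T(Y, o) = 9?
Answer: -267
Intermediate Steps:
f(y, Q) = y² (f(y, Q) = 0 + y² = y²)
M(N) = -8 + N (M(N) = N - 8 = -8 + N)
(M(f(-5, -2)) - 293) + T(11, 1) = ((-8 + (-5)²) - 293) + 9 = ((-8 + 25) - 293) + 9 = (17 - 293) + 9 = -276 + 9 = -267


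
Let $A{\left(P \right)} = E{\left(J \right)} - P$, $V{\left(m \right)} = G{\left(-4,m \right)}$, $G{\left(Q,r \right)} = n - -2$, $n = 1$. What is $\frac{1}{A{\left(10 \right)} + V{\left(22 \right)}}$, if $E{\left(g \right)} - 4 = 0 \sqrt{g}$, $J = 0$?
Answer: $- \frac{1}{3} \approx -0.33333$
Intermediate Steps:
$E{\left(g \right)} = 4$ ($E{\left(g \right)} = 4 + 0 \sqrt{g} = 4 + 0 = 4$)
$G{\left(Q,r \right)} = 3$ ($G{\left(Q,r \right)} = 1 - -2 = 1 + 2 = 3$)
$V{\left(m \right)} = 3$
$A{\left(P \right)} = 4 - P$
$\frac{1}{A{\left(10 \right)} + V{\left(22 \right)}} = \frac{1}{\left(4 - 10\right) + 3} = \frac{1}{-6 + 3} = \frac{1}{-3} = - \frac{1}{3}$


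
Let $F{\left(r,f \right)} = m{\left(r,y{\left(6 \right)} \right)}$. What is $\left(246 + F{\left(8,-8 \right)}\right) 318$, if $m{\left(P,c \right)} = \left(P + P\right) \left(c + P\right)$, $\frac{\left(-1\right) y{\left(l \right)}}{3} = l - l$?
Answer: $118932$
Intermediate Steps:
$y{\left(l \right)} = 0$ ($y{\left(l \right)} = - 3 \left(l - l\right) = \left(-3\right) 0 = 0$)
$m{\left(P,c \right)} = 2 P \left(P + c\right)$
$F{\left(r,f \right)} = 2 r^{2}$ ($F{\left(r,f \right)} = 2 r \left(r + 0\right) = 2 r r = 2 r^{2}$)
$\left(246 + F{\left(8,-8 \right)}\right) 318 = \left(246 + 2 \cdot 8^{2}\right) 318 = \left(246 + 2 \cdot 64\right) 318 = \left(246 + 128\right) 318 = 374 \cdot 318 = 118932$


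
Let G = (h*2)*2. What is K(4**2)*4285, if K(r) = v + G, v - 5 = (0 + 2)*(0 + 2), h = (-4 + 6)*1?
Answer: 72845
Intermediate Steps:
h = 2 (h = 2*1 = 2)
v = 9 (v = 5 + (0 + 2)*(0 + 2) = 5 + 2*2 = 5 + 4 = 9)
G = 8 (G = (2*2)*2 = 4*2 = 8)
K(r) = 17 (K(r) = 9 + 8 = 17)
K(4**2)*4285 = 17*4285 = 72845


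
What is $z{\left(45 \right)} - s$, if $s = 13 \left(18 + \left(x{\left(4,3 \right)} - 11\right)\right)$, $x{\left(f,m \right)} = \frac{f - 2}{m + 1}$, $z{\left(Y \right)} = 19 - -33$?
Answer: $- \frac{91}{2} \approx -45.5$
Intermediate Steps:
$z{\left(Y \right)} = 52$ ($z{\left(Y \right)} = 19 + 33 = 52$)
$x{\left(f,m \right)} = \frac{-2 + f}{1 + m}$
$s = \frac{195}{2}$ ($s = 13 \left(18 - \left(11 - \frac{-2 + 4}{1 + 3}\right)\right) = 13 \left(18 - \left(11 - \frac{1}{4} \cdot 2\right)\right) = 13 \left(18 + \left(\frac{1}{4} \cdot 2 - 11\right)\right) = 13 \left(18 + \left(\frac{1}{2} - 11\right)\right) = 13 \left(18 - \frac{21}{2}\right) = 13 \cdot \frac{15}{2} = \frac{195}{2} \approx 97.5$)
$z{\left(45 \right)} - s = 52 - \frac{195}{2} = - \frac{91}{2}$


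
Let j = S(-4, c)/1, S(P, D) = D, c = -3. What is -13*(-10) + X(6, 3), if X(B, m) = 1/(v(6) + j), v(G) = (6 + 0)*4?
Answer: 2731/21 ≈ 130.05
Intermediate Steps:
v(G) = 24 (v(G) = 6*4 = 24)
j = -3 (j = -3/1 = -3*1 = -3)
X(B, m) = 1/21 (X(B, m) = 1/(24 - 3) = 1/21)
-13*(-10) + X(6, 3) = -13*(-10) + 1/21 = 130 + 1/21 = 2731/21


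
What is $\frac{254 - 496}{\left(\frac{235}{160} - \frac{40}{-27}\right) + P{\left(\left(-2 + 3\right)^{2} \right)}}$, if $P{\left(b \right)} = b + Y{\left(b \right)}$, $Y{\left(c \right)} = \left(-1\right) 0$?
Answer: $- \frac{209088}{3413} \approx -61.262$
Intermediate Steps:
$Y{\left(c \right)} = 0$
$P{\left(b \right)} = b$ ($P{\left(b \right)} = b + 0 = b$)
$\frac{254 - 496}{\left(\frac{235}{160} - \frac{40}{-27}\right) + P{\left(\left(-2 + 3\right)^{2} \right)}} = \frac{254 - 496}{\left(\frac{235}{160} - \frac{40}{-27}\right) + \left(-2 + 3\right)^{2}} = - \frac{242}{\left(235 \cdot \frac{1}{160} - - \frac{40}{27}\right) + 1^{2}} = - \frac{242}{\left(\frac{47}{32} + \frac{40}{27}\right) + 1} = - \frac{242}{\frac{2549}{864} + 1} = - \frac{242}{\frac{3413}{864}} = \left(-242\right) \frac{864}{3413} = - \frac{209088}{3413}$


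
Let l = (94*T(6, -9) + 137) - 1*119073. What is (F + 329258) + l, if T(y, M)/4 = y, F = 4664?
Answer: 217242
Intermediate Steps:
T(y, M) = 4*y
l = -116680 (l = (94*(4*6) + 137) - 1*119073 = (94*24 + 137) - 119073 = (2256 + 137) - 119073 = 2393 - 119073 = -116680)
(F + 329258) + l = (4664 + 329258) - 116680 = 333922 - 116680 = 217242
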